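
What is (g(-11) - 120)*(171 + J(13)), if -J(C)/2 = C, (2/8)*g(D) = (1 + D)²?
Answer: 40600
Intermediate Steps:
g(D) = 4*(1 + D)²
J(C) = -2*C
(g(-11) - 120)*(171 + J(13)) = (4*(1 - 11)² - 120)*(171 - 2*13) = (4*(-10)² - 120)*(171 - 26) = (4*100 - 120)*145 = (400 - 120)*145 = 280*145 = 40600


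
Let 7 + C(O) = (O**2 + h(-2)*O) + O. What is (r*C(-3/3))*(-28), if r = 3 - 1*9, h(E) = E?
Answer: -840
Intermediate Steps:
C(O) = -7 + O**2 - O (C(O) = -7 + ((O**2 - 2*O) + O) = -7 + (O**2 - O) = -7 + O**2 - O)
r = -6 (r = 3 - 9 = -6)
(r*C(-3/3))*(-28) = -6*(-7 + (-3/3)**2 - (-3)/3)*(-28) = -6*(-7 + (-3*1/3)**2 - (-3)/3)*(-28) = -6*(-7 + (-1)**2 - 1*(-1))*(-28) = -6*(-7 + 1 + 1)*(-28) = -6*(-5)*(-28) = 30*(-28) = -840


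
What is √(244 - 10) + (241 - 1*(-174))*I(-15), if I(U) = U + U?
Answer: -12450 + 3*√26 ≈ -12435.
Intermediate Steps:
I(U) = 2*U
√(244 - 10) + (241 - 1*(-174))*I(-15) = √(244 - 10) + (241 - 1*(-174))*(2*(-15)) = √234 + (241 + 174)*(-30) = 3*√26 + 415*(-30) = 3*√26 - 12450 = -12450 + 3*√26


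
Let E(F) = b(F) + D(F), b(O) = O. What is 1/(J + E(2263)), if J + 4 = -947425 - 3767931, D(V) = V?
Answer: -1/4710834 ≈ -2.1228e-7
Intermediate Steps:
J = -4715360 (J = -4 + (-947425 - 3767931) = -4 - 4715356 = -4715360)
E(F) = 2*F (E(F) = F + F = 2*F)
1/(J + E(2263)) = 1/(-4715360 + 2*2263) = 1/(-4715360 + 4526) = 1/(-4710834) = -1/4710834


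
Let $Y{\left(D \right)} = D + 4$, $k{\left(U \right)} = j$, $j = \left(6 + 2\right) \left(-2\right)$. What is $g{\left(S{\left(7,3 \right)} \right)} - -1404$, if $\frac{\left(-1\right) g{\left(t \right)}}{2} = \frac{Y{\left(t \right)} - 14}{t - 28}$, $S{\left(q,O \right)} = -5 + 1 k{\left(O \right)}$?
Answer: $\frac{68734}{49} \approx 1402.7$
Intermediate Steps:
$j = -16$ ($j = 8 \left(-2\right) = -16$)
$k{\left(U \right)} = -16$
$Y{\left(D \right)} = 4 + D$
$S{\left(q,O \right)} = -21$ ($S{\left(q,O \right)} = -5 + 1 \left(-16\right) = -5 - 16 = -21$)
$g{\left(t \right)} = - \frac{2 \left(-10 + t\right)}{-28 + t}$ ($g{\left(t \right)} = - 2 \frac{\left(4 + t\right) - 14}{t - 28} = - 2 \frac{-10 + t}{-28 + t} = - \frac{2 \left(-10 + t\right)}{-28 + t}$)
$g{\left(S{\left(7,3 \right)} \right)} - -1404 = \frac{2 \left(10 - -21\right)}{-28 - 21} - -1404 = \frac{2 \left(10 + 21\right)}{-49} + 1404 = 2 \left(- \frac{1}{49}\right) 31 + 1404 = - \frac{62}{49} + 1404 = \frac{68734}{49}$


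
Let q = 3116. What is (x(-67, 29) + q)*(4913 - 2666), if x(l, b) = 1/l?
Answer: 469108437/67 ≈ 7.0016e+6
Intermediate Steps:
(x(-67, 29) + q)*(4913 - 2666) = (1/(-67) + 3116)*(4913 - 2666) = (-1/67 + 3116)*2247 = (208771/67)*2247 = 469108437/67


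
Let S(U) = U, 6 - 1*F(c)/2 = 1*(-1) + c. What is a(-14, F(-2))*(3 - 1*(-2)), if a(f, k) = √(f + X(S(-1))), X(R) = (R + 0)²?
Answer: 5*I*√13 ≈ 18.028*I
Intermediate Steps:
F(c) = 14 - 2*c (F(c) = 12 - 2*(1*(-1) + c) = 12 - 2*(-1 + c) = 12 + (2 - 2*c) = 14 - 2*c)
X(R) = R²
a(f, k) = √(1 + f) (a(f, k) = √(f + (-1)²) = √(f + 1) = √(1 + f))
a(-14, F(-2))*(3 - 1*(-2)) = √(1 - 14)*(3 - 1*(-2)) = √(-13)*(3 + 2) = (I*√13)*5 = 5*I*√13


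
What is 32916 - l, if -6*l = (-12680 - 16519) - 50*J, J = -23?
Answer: 169447/6 ≈ 28241.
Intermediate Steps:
l = 28049/6 (l = -((-12680 - 16519) - 50*(-23))/6 = -(-29199 + 1150)/6 = -1/6*(-28049) = 28049/6 ≈ 4674.8)
32916 - l = 32916 - 1*28049/6 = 32916 - 28049/6 = 169447/6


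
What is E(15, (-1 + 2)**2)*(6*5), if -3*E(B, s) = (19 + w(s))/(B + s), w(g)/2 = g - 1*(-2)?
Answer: -125/8 ≈ -15.625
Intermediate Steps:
w(g) = 4 + 2*g (w(g) = 2*(g - 1*(-2)) = 2*(g + 2) = 2*(2 + g) = 4 + 2*g)
E(B, s) = -(23 + 2*s)/(3*(B + s)) (E(B, s) = -(19 + (4 + 2*s))/(3*(B + s)) = -(23 + 2*s)/(3*(B + s)))
E(15, (-1 + 2)**2)*(6*5) = ((-23 - 2*(-1 + 2)**2)/(3*(15 + (-1 + 2)**2)))*(6*5) = ((-23 - 2*1**2)/(3*(15 + 1**2)))*30 = ((-23 - 2*1)/(3*(15 + 1)))*30 = ((1/3)*(-23 - 2)/16)*30 = ((1/3)*(1/16)*(-25))*30 = -25/48*30 = -125/8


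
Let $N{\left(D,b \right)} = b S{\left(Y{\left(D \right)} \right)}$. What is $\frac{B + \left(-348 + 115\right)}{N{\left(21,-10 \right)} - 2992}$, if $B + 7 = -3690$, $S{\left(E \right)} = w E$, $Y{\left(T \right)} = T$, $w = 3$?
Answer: $\frac{1965}{1811} \approx 1.085$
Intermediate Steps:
$S{\left(E \right)} = 3 E$
$B = -3697$ ($B = -7 - 3690 = -3697$)
$N{\left(D,b \right)} = 3 D b$ ($N{\left(D,b \right)} = b 3 D = 3 D b$)
$\frac{B + \left(-348 + 115\right)}{N{\left(21,-10 \right)} - 2992} = \frac{-3697 + \left(-348 + 115\right)}{3 \cdot 21 \left(-10\right) - 2992} = \frac{-3697 - 233}{-630 - 2992} = - \frac{3930}{-3622} = \left(-3930\right) \left(- \frac{1}{3622}\right) = \frac{1965}{1811}$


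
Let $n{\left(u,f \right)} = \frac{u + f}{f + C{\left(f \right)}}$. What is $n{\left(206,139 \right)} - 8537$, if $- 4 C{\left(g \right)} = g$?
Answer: $- \frac{1186183}{139} \approx -8533.7$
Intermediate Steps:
$C{\left(g \right)} = - \frac{g}{4}$
$n{\left(u,f \right)} = \frac{4 \left(f + u\right)}{3 f}$ ($n{\left(u,f \right)} = \frac{u + f}{f - \frac{f}{4}} = \frac{f + u}{\frac{3}{4} f} = \left(f + u\right) \frac{4}{3 f} = \frac{4 \left(f + u\right)}{3 f}$)
$n{\left(206,139 \right)} - 8537 = \frac{4 \left(139 + 206\right)}{3 \cdot 139} - 8537 = \frac{4}{3} \cdot \frac{1}{139} \cdot 345 - 8537 = \frac{460}{139} - 8537 = - \frac{1186183}{139}$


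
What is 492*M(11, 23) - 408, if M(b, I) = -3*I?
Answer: -34356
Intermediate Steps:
492*M(11, 23) - 408 = 492*(-3*23) - 408 = 492*(-69) - 408 = -33948 - 408 = -34356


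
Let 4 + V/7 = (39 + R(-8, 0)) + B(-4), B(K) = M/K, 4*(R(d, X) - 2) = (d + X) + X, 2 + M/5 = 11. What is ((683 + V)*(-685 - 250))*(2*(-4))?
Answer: 6352390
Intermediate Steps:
M = 45 (M = -10 + 5*11 = -10 + 55 = 45)
R(d, X) = 2 + X/2 + d/4 (R(d, X) = 2 + ((d + X) + X)/4 = 2 + ((X + d) + X)/4 = 2 + (d + 2*X)/4 = 2 + (X/2 + d/4) = 2 + X/2 + d/4)
B(K) = 45/K
V = 665/4 (V = -28 + 7*((39 + (2 + (1/2)*0 + (1/4)*(-8))) + 45/(-4)) = -28 + 7*((39 + (2 + 0 - 2)) + 45*(-1/4)) = -28 + 7*((39 + 0) - 45/4) = -28 + 7*(39 - 45/4) = -28 + 7*(111/4) = -28 + 777/4 = 665/4 ≈ 166.25)
((683 + V)*(-685 - 250))*(2*(-4)) = ((683 + 665/4)*(-685 - 250))*(2*(-4)) = ((3397/4)*(-935))*(-8) = -3176195/4*(-8) = 6352390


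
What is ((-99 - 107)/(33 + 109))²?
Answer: 10609/5041 ≈ 2.1045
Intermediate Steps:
((-99 - 107)/(33 + 109))² = (-206/142)² = (-206*1/142)² = (-103/71)² = 10609/5041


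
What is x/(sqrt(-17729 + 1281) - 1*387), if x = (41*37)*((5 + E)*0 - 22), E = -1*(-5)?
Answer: 12915738/166217 + 266992*I*sqrt(257)/166217 ≈ 77.704 + 25.751*I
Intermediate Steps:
E = 5
x = -33374 (x = (41*37)*((5 + 5)*0 - 22) = 1517*(10*0 - 22) = 1517*(0 - 22) = 1517*(-22) = -33374)
x/(sqrt(-17729 + 1281) - 1*387) = -33374/(sqrt(-17729 + 1281) - 1*387) = -33374/(sqrt(-16448) - 387) = -33374/(8*I*sqrt(257) - 387) = -33374/(-387 + 8*I*sqrt(257))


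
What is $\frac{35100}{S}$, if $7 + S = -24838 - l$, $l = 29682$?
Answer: $- \frac{35100}{54527} \approx -0.64372$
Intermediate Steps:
$S = -54527$ ($S = -7 - 54520 = -54527$)
$\frac{35100}{S} = \frac{35100}{-54527} = 35100 \left(- \frac{1}{54527}\right) = - \frac{35100}{54527}$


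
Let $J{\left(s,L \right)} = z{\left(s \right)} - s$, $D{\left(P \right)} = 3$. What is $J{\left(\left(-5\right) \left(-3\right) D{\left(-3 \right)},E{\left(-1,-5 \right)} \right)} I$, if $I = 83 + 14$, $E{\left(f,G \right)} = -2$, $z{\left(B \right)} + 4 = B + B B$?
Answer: $196037$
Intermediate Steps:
$z{\left(B \right)} = -4 + B + B^{2}$ ($z{\left(B \right)} = -4 + \left(B + B B\right) = -4 + \left(B + B^{2}\right) = -4 + B + B^{2}$)
$J{\left(s,L \right)} = -4 + s^{2}$ ($J{\left(s,L \right)} = \left(-4 + s + s^{2}\right) - s = -4 + s^{2}$)
$I = 97$
$J{\left(\left(-5\right) \left(-3\right) D{\left(-3 \right)},E{\left(-1,-5 \right)} \right)} I = \left(-4 + \left(\left(-5\right) \left(-3\right) 3\right)^{2}\right) 97 = \left(-4 + \left(15 \cdot 3\right)^{2}\right) 97 = \left(-4 + 45^{2}\right) 97 = \left(-4 + 2025\right) 97 = 2021 \cdot 97 = 196037$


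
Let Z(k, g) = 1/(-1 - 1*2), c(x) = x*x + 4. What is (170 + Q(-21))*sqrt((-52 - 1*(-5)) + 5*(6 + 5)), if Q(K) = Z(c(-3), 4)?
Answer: 1018*sqrt(2)/3 ≈ 479.89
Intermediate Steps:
c(x) = 4 + x**2 (c(x) = x**2 + 4 = 4 + x**2)
Z(k, g) = -1/3 (Z(k, g) = 1/(-1 - 2) = 1/(-3) = -1/3)
Q(K) = -1/3
(170 + Q(-21))*sqrt((-52 - 1*(-5)) + 5*(6 + 5)) = (170 - 1/3)*sqrt((-52 - 1*(-5)) + 5*(6 + 5)) = 509*sqrt((-52 + 5) + 5*11)/3 = 509*sqrt(-47 + 55)/3 = 509*sqrt(8)/3 = 509*(2*sqrt(2))/3 = 1018*sqrt(2)/3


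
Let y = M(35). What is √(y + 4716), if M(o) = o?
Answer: √4751 ≈ 68.927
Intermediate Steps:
y = 35
√(y + 4716) = √(35 + 4716) = √4751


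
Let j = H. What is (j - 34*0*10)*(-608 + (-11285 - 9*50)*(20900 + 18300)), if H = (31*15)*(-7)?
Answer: 1497341039040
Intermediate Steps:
H = -3255 (H = 465*(-7) = -3255)
j = -3255
(j - 34*0*10)*(-608 + (-11285 - 9*50)*(20900 + 18300)) = (-3255 - 34*0*10)*(-608 + (-11285 - 9*50)*(20900 + 18300)) = (-3255 + 0*10)*(-608 + (-11285 - 450)*39200) = (-3255 + 0)*(-608 - 11735*39200) = -3255*(-608 - 460012000) = -3255*(-460012608) = 1497341039040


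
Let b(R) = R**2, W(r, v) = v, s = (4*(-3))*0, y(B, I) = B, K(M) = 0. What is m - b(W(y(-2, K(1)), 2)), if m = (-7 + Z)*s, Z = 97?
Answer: -4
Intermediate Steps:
s = 0 (s = -12*0 = 0)
m = 0 (m = (-7 + 97)*0 = 90*0 = 0)
m - b(W(y(-2, K(1)), 2)) = 0 - 1*2**2 = 0 - 1*4 = 0 - 4 = -4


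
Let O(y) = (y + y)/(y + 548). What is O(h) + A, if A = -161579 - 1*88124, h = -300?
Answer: -7740868/31 ≈ -2.4971e+5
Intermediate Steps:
O(y) = 2*y/(548 + y) (O(y) = (2*y)/(548 + y) = 2*y/(548 + y))
A = -249703 (A = -161579 - 88124 = -249703)
O(h) + A = 2*(-300)/(548 - 300) - 249703 = 2*(-300)/248 - 249703 = 2*(-300)*(1/248) - 249703 = -75/31 - 249703 = -7740868/31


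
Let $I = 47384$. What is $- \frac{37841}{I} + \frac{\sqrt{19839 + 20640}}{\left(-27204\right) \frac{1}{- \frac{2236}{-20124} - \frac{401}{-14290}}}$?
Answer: $- \frac{37841}{47384} - \frac{17899 \sqrt{40479}}{3498706440} \approx -0.79963$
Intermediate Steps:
$- \frac{37841}{I} + \frac{\sqrt{19839 + 20640}}{\left(-27204\right) \frac{1}{- \frac{2236}{-20124} - \frac{401}{-14290}}} = - \frac{37841}{47384} + \frac{\sqrt{19839 + 20640}}{\left(-27204\right) \frac{1}{- \frac{2236}{-20124} - \frac{401}{-14290}}} = \left(-37841\right) \frac{1}{47384} + \frac{\sqrt{40479}}{\left(-27204\right) \frac{1}{\left(-2236\right) \left(- \frac{1}{20124}\right) - - \frac{401}{14290}}} = - \frac{37841}{47384} + \frac{\sqrt{40479}}{\left(-27204\right) \frac{1}{\frac{1}{9} + \frac{401}{14290}}} = - \frac{37841}{47384} + \frac{\sqrt{40479}}{\left(-27204\right) \frac{1}{\frac{17899}{128610}}} = - \frac{37841}{47384} + \frac{\sqrt{40479}}{\left(-27204\right) \frac{128610}{17899}} = - \frac{37841}{47384} + \frac{\sqrt{40479}}{- \frac{3498706440}{17899}} = - \frac{37841}{47384} + \sqrt{40479} \left(- \frac{17899}{3498706440}\right) = - \frac{37841}{47384} - \frac{17899 \sqrt{40479}}{3498706440}$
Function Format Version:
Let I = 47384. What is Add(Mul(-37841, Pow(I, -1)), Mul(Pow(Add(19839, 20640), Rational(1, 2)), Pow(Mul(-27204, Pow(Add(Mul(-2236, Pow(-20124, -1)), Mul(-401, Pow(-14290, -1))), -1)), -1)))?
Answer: Add(Rational(-37841, 47384), Mul(Rational(-17899, 3498706440), Pow(40479, Rational(1, 2)))) ≈ -0.79963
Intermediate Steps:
Add(Mul(-37841, Pow(I, -1)), Mul(Pow(Add(19839, 20640), Rational(1, 2)), Pow(Mul(-27204, Pow(Add(Mul(-2236, Pow(-20124, -1)), Mul(-401, Pow(-14290, -1))), -1)), -1))) = Add(Mul(-37841, Pow(47384, -1)), Mul(Pow(Add(19839, 20640), Rational(1, 2)), Pow(Mul(-27204, Pow(Add(Mul(-2236, Pow(-20124, -1)), Mul(-401, Pow(-14290, -1))), -1)), -1))) = Add(Mul(-37841, Rational(1, 47384)), Mul(Pow(40479, Rational(1, 2)), Pow(Mul(-27204, Pow(Add(Mul(-2236, Rational(-1, 20124)), Mul(-401, Rational(-1, 14290))), -1)), -1))) = Add(Rational(-37841, 47384), Mul(Pow(40479, Rational(1, 2)), Pow(Mul(-27204, Pow(Add(Rational(1, 9), Rational(401, 14290)), -1)), -1))) = Add(Rational(-37841, 47384), Mul(Pow(40479, Rational(1, 2)), Pow(Mul(-27204, Pow(Rational(17899, 128610), -1)), -1))) = Add(Rational(-37841, 47384), Mul(Pow(40479, Rational(1, 2)), Pow(Mul(-27204, Rational(128610, 17899)), -1))) = Add(Rational(-37841, 47384), Mul(Pow(40479, Rational(1, 2)), Pow(Rational(-3498706440, 17899), -1))) = Add(Rational(-37841, 47384), Mul(Pow(40479, Rational(1, 2)), Rational(-17899, 3498706440))) = Add(Rational(-37841, 47384), Mul(Rational(-17899, 3498706440), Pow(40479, Rational(1, 2))))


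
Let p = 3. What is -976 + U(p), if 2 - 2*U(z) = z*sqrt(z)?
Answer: -975 - 3*sqrt(3)/2 ≈ -977.60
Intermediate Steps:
U(z) = 1 - z**(3/2)/2 (U(z) = 1 - z*sqrt(z)/2 = 1 - z**(3/2)/2)
-976 + U(p) = -976 + (1 - 3*sqrt(3)/2) = -975 - 3*sqrt(3)/2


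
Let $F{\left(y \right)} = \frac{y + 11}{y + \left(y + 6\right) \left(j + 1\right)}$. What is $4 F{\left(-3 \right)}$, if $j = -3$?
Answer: $- \frac{32}{9} \approx -3.5556$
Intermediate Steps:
$F{\left(y \right)} = \frac{11 + y}{-12 - y}$ ($F{\left(y \right)} = \frac{y + 11}{y + \left(y + 6\right) \left(-3 + 1\right)} = \frac{11 + y}{y + \left(6 + y\right) \left(-2\right)} = \frac{11 + y}{y - \left(12 + 2 y\right)} = \frac{11 + y}{-12 - y}$)
$4 F{\left(-3 \right)} = 4 \frac{-11 - -3}{12 - 3} = 4 \frac{-11 + 3}{9} = 4 \cdot \frac{1}{9} \left(-8\right) = 4 \left(- \frac{8}{9}\right) = - \frac{32}{9}$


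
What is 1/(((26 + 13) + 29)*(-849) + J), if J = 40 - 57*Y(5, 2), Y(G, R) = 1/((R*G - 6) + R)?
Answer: -2/115403 ≈ -1.7331e-5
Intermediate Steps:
Y(G, R) = 1/(-6 + R + G*R) (Y(G, R) = 1/((G*R - 6) + R) = 1/((-6 + G*R) + R) = 1/(-6 + R + G*R))
J = 61/2 (J = 40 - 57/(-6 + 2 + 5*2) = 40 - 57/(-6 + 2 + 10) = 40 - 57/6 = 40 - 57*1/6 = 40 - 19/2 = 61/2 ≈ 30.500)
1/(((26 + 13) + 29)*(-849) + J) = 1/(((26 + 13) + 29)*(-849) + 61/2) = 1/((39 + 29)*(-849) + 61/2) = 1/(68*(-849) + 61/2) = 1/(-57732 + 61/2) = 1/(-115403/2) = -2/115403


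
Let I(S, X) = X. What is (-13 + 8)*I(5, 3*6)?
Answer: -90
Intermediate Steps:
(-13 + 8)*I(5, 3*6) = (-13 + 8)*(3*6) = -5*18 = -90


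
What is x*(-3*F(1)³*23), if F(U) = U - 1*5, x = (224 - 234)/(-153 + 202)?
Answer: -44160/49 ≈ -901.22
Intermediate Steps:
x = -10/49 ≈ -0.20408
F(U) = -5 + U (F(U) = U - 5 = -5 + U)
x*(-3*F(1)³*23) = -10*(-3*(-5 + 1)³)*23/49 = -10*(-3*(-4)³)*23/49 = -10*(-3*(-64))*23/49 = -1920*23/49 = -10/49*4416 = -44160/49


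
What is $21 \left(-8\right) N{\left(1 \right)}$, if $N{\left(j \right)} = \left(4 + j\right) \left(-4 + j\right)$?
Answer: $2520$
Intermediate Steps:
$N{\left(j \right)} = \left(-4 + j\right) \left(4 + j\right)$
$21 \left(-8\right) N{\left(1 \right)} = 21 \left(-8\right) \left(-16 + 1^{2}\right) = - 168 \left(-16 + 1\right) = \left(-168\right) \left(-15\right) = 2520$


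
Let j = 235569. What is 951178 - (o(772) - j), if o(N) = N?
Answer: 1185975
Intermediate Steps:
951178 - (o(772) - j) = 951178 - (772 - 1*235569) = 951178 - (772 - 235569) = 951178 - 1*(-234797) = 951178 + 234797 = 1185975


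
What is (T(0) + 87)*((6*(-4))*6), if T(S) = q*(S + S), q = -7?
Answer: -12528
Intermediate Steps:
T(S) = -14*S (T(S) = -7*(S + S) = -14*S)
(T(0) + 87)*((6*(-4))*6) = (-14*0 + 87)*((6*(-4))*6) = (0 + 87)*(-24*6) = 87*(-144) = -12528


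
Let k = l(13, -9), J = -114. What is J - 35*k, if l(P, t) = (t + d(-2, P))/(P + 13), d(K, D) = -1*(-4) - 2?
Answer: -2719/26 ≈ -104.58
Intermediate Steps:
d(K, D) = 2 (d(K, D) = 4 - 2 = 2)
l(P, t) = (2 + t)/(13 + P) (l(P, t) = (t + 2)/(P + 13) = (2 + t)/(13 + P))
k = -7/26 (k = (2 - 9)/(13 + 13) = -7/26 ≈ -0.26923)
J - 35*k = -114 - 35*(-7/26) = -114 + 245/26 = -2719/26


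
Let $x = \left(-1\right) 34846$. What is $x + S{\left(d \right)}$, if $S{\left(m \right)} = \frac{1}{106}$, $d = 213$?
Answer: $- \frac{3693675}{106} \approx -34846.0$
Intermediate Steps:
$S{\left(m \right)} = \frac{1}{106}$
$x = -34846$
$x + S{\left(d \right)} = -34846 + \frac{1}{106} = - \frac{3693675}{106}$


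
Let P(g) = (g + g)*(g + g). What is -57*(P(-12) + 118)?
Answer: -39558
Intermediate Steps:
P(g) = 4*g² (P(g) = (2*g)*(2*g) = 4*g²)
-57*(P(-12) + 118) = -57*(4*(-12)² + 118) = -57*(4*144 + 118) = -57*(576 + 118) = -57*694 = -39558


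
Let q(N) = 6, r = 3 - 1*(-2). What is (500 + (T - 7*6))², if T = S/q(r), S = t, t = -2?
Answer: 1885129/9 ≈ 2.0946e+5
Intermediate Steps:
r = 5 (r = 3 + 2 = 5)
S = -2
T = -⅓ (T = -2/6 = -2*⅙ = -⅓ ≈ -0.33333)
(500 + (T - 7*6))² = (500 + (-⅓ - 7*6))² = (500 + (-⅓ - 42))² = (500 - 127/3)² = (1373/3)² = 1885129/9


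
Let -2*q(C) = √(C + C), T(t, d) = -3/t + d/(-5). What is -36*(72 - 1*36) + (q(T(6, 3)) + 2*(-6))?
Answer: -1308 - I*√55/10 ≈ -1308.0 - 0.74162*I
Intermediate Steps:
T(t, d) = -3/t - d/5 (T(t, d) = -3/t + d*(-⅕) = -3/t - d/5)
q(C) = -√2*√C/2 (q(C) = -√(C + C)/2 = -√2*√C/2)
-36*(72 - 1*36) + (q(T(6, 3)) + 2*(-6)) = -36*(72 - 1*36) + (-√2*√(-3/6 - ⅕*3)/2 + 2*(-6)) = -36*(72 - 36) + (-√2*√(-3*⅙ - ⅗)/2 - 12) = -36*36 + (-√2*√(-½ - ⅗)/2 - 12) = -1296 + (-√2*√(-11/10)/2 - 12) = -1296 + (-√2*I*√110/10/2 - 12) = -1296 + (-I*√55/10 - 12) = -1296 + (-12 - I*√55/10) = -1308 - I*√55/10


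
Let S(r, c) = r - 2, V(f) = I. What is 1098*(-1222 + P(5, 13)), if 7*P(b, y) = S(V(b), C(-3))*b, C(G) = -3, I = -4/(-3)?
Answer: -9395952/7 ≈ -1.3423e+6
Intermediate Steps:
I = 4/3 (I = -4*(-1/3) = 4/3 ≈ 1.3333)
V(f) = 4/3
S(r, c) = -2 + r
P(b, y) = -2*b/21 (P(b, y) = ((-2 + 4/3)*b)/7 = (-2*b/3)/7 = -2*b/21)
1098*(-1222 + P(5, 13)) = 1098*(-1222 - 2/21*5) = 1098*(-1222 - 10/21) = 1098*(-25672/21) = -9395952/7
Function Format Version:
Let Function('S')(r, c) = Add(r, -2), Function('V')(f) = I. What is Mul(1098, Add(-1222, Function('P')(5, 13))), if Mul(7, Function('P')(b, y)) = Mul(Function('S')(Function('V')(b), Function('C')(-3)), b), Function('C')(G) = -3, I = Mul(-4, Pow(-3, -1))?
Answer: Rational(-9395952, 7) ≈ -1.3423e+6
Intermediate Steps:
I = Rational(4, 3) (I = Mul(-4, Rational(-1, 3)) = Rational(4, 3) ≈ 1.3333)
Function('V')(f) = Rational(4, 3)
Function('S')(r, c) = Add(-2, r)
Function('P')(b, y) = Mul(Rational(-2, 21), b) (Function('P')(b, y) = Mul(Rational(1, 7), Mul(Add(-2, Rational(4, 3)), b)) = Mul(Rational(1, 7), Mul(Rational(-2, 3), b)) = Mul(Rational(-2, 21), b))
Mul(1098, Add(-1222, Function('P')(5, 13))) = Mul(1098, Add(-1222, Mul(Rational(-2, 21), 5))) = Mul(1098, Add(-1222, Rational(-10, 21))) = Mul(1098, Rational(-25672, 21)) = Rational(-9395952, 7)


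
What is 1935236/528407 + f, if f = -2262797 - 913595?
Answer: -1678425832308/528407 ≈ -3.1764e+6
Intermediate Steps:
f = -3176392
1935236/528407 + f = 1935236/528407 - 3176392 = -1678425832308/528407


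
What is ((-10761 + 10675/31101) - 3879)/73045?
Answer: -13008799/64907787 ≈ -0.20042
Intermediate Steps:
((-10761 + 10675/31101) - 3879)/73045 = ((-10761 + 10675*(1/31101)) - 3879)*(1/73045) = ((-10761 + 1525/4443) - 3879)*(1/73045) = (-47809598/4443 - 3879)*(1/73045) = -65043995/4443*1/73045 = -13008799/64907787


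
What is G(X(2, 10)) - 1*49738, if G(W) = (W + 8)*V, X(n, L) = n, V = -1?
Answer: -49748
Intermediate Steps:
G(W) = -8 - W (G(W) = (W + 8)*(-1) = (8 + W)*(-1) = -8 - W)
G(X(2, 10)) - 1*49738 = (-8 - 1*2) - 1*49738 = (-8 - 2) - 49738 = -10 - 49738 = -49748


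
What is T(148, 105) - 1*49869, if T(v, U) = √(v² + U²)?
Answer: -49869 + √32929 ≈ -49688.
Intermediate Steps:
T(v, U) = √(U² + v²)
T(148, 105) - 1*49869 = √(105² + 148²) - 1*49869 = √(11025 + 21904) - 49869 = √32929 - 49869 = -49869 + √32929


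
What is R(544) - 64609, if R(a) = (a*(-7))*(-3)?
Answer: -53185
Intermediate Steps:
R(a) = 21*a (R(a) = -7*a*(-3) = 21*a)
R(544) - 64609 = 21*544 - 64609 = 11424 - 64609 = -53185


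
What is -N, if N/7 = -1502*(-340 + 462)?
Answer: 1282708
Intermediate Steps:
N = -1282708 (N = 7*(-1502*(-340 + 462)) = 7*(-1502*122) = 7*(-183244) = -1282708)
-N = -1*(-1282708) = 1282708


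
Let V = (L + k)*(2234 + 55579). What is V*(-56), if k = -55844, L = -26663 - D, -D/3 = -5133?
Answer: 316973416368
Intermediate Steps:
D = 15399 (D = -3*(-5133) = 15399)
L = -42062 (L = -26663 - 1*15399 = -26663 - 15399 = -42062)
V = -5660239578 (V = (-42062 - 55844)*(2234 + 55579) = -97906*57813 = -5660239578)
V*(-56) = -5660239578*(-56) = 316973416368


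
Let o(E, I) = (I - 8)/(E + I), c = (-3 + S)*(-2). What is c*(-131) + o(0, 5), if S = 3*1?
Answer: -⅗ ≈ -0.60000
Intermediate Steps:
S = 3
c = 0 (c = (-3 + 3)*(-2) = 0*(-2) = 0)
o(E, I) = (-8 + I)/(E + I)
c*(-131) + o(0, 5) = 0*(-131) + (-8 + 5)/(0 + 5) = 0 - 3/5 = 0 + (⅕)*(-3) = 0 - ⅗ = -⅗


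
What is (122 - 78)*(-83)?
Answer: -3652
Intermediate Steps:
(122 - 78)*(-83) = 44*(-83) = -3652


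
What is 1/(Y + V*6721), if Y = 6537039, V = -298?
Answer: 1/4534181 ≈ 2.2055e-7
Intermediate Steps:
1/(Y + V*6721) = 1/(6537039 - 298*6721) = 1/(6537039 - 2002858) = 1/4534181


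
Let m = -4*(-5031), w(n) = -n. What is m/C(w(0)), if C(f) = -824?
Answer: -5031/206 ≈ -24.422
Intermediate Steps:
m = 20124
m/C(w(0)) = 20124/(-824) = 20124*(-1/824) = -5031/206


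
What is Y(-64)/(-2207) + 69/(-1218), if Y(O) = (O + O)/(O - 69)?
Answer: -971883/17024798 ≈ -0.057086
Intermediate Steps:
Y(O) = 2*O/(-69 + O) (Y(O) = (2*O)/(-69 + O) = 2*O/(-69 + O))
Y(-64)/(-2207) + 69/(-1218) = (2*(-64)/(-69 - 64))/(-2207) + 69/(-1218) = (2*(-64)/(-133))*(-1/2207) + 69*(-1/1218) = (2*(-64)*(-1/133))*(-1/2207) - 23/406 = (128/133)*(-1/2207) - 23/406 = -128/293531 - 23/406 = -971883/17024798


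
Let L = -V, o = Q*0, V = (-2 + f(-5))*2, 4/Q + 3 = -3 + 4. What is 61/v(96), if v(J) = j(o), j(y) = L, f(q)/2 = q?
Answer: 61/24 ≈ 2.5417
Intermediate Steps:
Q = -2 (Q = 4/(-3 + (-3 + 4)) = 4/(-3 + 1) = 4/(-2) = 4*(-½) = -2)
f(q) = 2*q
V = -24 (V = (-2 + 2*(-5))*2 = (-2 - 10)*2 = -12*2 = -24)
o = 0 (o = -2*0 = 0)
L = 24 (L = -1*(-24) = 24)
j(y) = 24
v(J) = 24
61/v(96) = 61/24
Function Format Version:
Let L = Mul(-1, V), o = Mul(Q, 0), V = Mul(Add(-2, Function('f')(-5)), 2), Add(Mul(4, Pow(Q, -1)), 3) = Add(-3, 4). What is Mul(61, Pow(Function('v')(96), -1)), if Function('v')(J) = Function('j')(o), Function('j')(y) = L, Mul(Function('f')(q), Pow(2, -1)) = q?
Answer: Rational(61, 24) ≈ 2.5417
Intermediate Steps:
Q = -2 (Q = Mul(4, Pow(Add(-3, Add(-3, 4)), -1)) = Mul(4, Pow(Add(-3, 1), -1)) = Mul(4, Pow(-2, -1)) = Mul(4, Rational(-1, 2)) = -2)
Function('f')(q) = Mul(2, q)
V = -24 (V = Mul(Add(-2, Mul(2, -5)), 2) = Mul(Add(-2, -10), 2) = Mul(-12, 2) = -24)
o = 0 (o = Mul(-2, 0) = 0)
L = 24 (L = Mul(-1, -24) = 24)
Function('j')(y) = 24
Function('v')(J) = 24
Mul(61, Pow(Function('v')(96), -1)) = Mul(61, Pow(24, -1)) = Mul(61, Rational(1, 24)) = Rational(61, 24)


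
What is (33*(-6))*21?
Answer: -4158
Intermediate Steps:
(33*(-6))*21 = -198*21 = -4158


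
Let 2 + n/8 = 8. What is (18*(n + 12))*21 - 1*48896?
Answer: -26216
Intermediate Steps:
n = 48 (n = -16 + 8*8 = -16 + 64 = 48)
(18*(n + 12))*21 - 1*48896 = (18*(48 + 12))*21 - 1*48896 = (18*60)*21 - 48896 = 1080*21 - 48896 = 22680 - 48896 = -26216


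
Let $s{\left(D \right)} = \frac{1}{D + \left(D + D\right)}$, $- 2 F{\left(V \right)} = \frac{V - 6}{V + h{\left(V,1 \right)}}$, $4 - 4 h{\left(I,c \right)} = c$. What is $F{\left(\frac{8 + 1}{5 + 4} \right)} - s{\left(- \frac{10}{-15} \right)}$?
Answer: $\frac{13}{14} \approx 0.92857$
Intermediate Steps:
$h{\left(I,c \right)} = 1 - \frac{c}{4}$
$F{\left(V \right)} = - \frac{-6 + V}{2 \left(\frac{3}{4} + V\right)}$ ($F{\left(V \right)} = - \frac{\left(V - 6\right) \frac{1}{V + \left(1 - \frac{1}{4}\right)}}{2} = - \frac{\left(-6 + V\right) \frac{1}{V + \left(1 - \frac{1}{4}\right)}}{2} = - \frac{\left(-6 + V\right) \frac{1}{V + \frac{3}{4}}}{2} = - \frac{\left(-6 + V\right) \frac{1}{\frac{3}{4} + V}}{2} = - \frac{\frac{1}{\frac{3}{4} + V} \left(-6 + V\right)}{2} = - \frac{-6 + V}{2 \left(\frac{3}{4} + V\right)}$)
$s{\left(D \right)} = \frac{1}{3 D}$ ($s{\left(D \right)} = \frac{1}{D + 2 D} = \frac{1}{3 D}$)
$F{\left(\frac{8 + 1}{5 + 4} \right)} - s{\left(- \frac{10}{-15} \right)} = \frac{2 \left(6 - \frac{8 + 1}{5 + 4}\right)}{3 + 4 \frac{8 + 1}{5 + 4}} - \frac{1}{3 \left(- \frac{10}{-15}\right)} = \frac{2 \left(6 - \frac{9}{9}\right)}{3 + 4 \cdot \frac{9}{9}} - \frac{1}{3 \left(\left(-10\right) \left(- \frac{1}{15}\right)\right)} = \frac{2 \left(6 - 9 \cdot \frac{1}{9}\right)}{3 + 4 \cdot 9 \cdot \frac{1}{9}} - \frac{1}{3 \cdot \frac{2}{3}} = \frac{2 \left(6 - 1\right)}{3 + 4 \cdot 1} - \frac{1}{3} \cdot \frac{3}{2} = \frac{2 \left(6 - 1\right)}{3 + 4} - \frac{1}{2} = 2 \cdot \frac{1}{7} \cdot 5 - \frac{1}{2} = \frac{10}{7} - \frac{1}{2} = \frac{13}{14}$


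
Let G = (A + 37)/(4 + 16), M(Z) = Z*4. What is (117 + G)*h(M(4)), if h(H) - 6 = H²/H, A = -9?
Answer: 13024/5 ≈ 2604.8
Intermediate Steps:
M(Z) = 4*Z
G = 7/5 (G = (-9 + 37)/(4 + 16) = 28/20 = 28*(1/20) = 7/5 ≈ 1.4000)
h(H) = 6 + H (h(H) = 6 + H²/H = 6 + H)
(117 + G)*h(M(4)) = (117 + 7/5)*(6 + 4*4) = 592*(6 + 16)/5 = (592/5)*22 = 13024/5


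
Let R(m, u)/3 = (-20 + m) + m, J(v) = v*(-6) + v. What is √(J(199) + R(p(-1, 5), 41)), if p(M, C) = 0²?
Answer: I*√1055 ≈ 32.481*I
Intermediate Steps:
J(v) = -5*v (J(v) = -6*v + v = -5*v)
p(M, C) = 0
R(m, u) = -60 + 6*m (R(m, u) = 3*((-20 + m) + m) = 3*(-20 + 2*m) = -60 + 6*m)
√(J(199) + R(p(-1, 5), 41)) = √(-5*199 + (-60 + 6*0)) = √(-995 + (-60 + 0)) = √(-995 - 60) = √(-1055) = I*√1055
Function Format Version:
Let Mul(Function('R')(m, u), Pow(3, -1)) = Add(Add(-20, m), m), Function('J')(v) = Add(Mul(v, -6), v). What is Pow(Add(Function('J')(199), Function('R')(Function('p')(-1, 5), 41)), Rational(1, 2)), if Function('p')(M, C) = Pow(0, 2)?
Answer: Mul(I, Pow(1055, Rational(1, 2))) ≈ Mul(32.481, I)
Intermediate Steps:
Function('J')(v) = Mul(-5, v) (Function('J')(v) = Add(Mul(-6, v), v) = Mul(-5, v))
Function('p')(M, C) = 0
Function('R')(m, u) = Add(-60, Mul(6, m)) (Function('R')(m, u) = Mul(3, Add(Add(-20, m), m)) = Mul(3, Add(-20, Mul(2, m))) = Add(-60, Mul(6, m)))
Pow(Add(Function('J')(199), Function('R')(Function('p')(-1, 5), 41)), Rational(1, 2)) = Pow(Add(Mul(-5, 199), Add(-60, Mul(6, 0))), Rational(1, 2)) = Pow(Add(-995, Add(-60, 0)), Rational(1, 2)) = Pow(Add(-995, -60), Rational(1, 2)) = Pow(-1055, Rational(1, 2)) = Mul(I, Pow(1055, Rational(1, 2)))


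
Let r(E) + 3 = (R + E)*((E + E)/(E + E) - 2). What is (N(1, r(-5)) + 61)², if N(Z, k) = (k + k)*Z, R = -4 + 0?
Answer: 5329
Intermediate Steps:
R = -4
r(E) = 1 - E (r(E) = -3 + (-4 + E)*((E + E)/(E + E) - 2) = -3 + (-4 + E)*((2*E)/((2*E)) - 2) = -3 + (-4 + E)*((2*E)*(1/(2*E)) - 2) = -3 + (-4 + E)*(1 - 2) = -3 + (-4 + E)*(-1) = -3 + (4 - E) = 1 - E)
N(Z, k) = 2*Z*k (N(Z, k) = (2*k)*Z = 2*Z*k)
(N(1, r(-5)) + 61)² = (2*1*(1 - 1*(-5)) + 61)² = (2*1*(1 + 5) + 61)² = (2*1*6 + 61)² = (12 + 61)² = 73² = 5329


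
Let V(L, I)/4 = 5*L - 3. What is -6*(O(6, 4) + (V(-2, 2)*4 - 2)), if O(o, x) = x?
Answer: 1236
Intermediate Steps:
V(L, I) = -12 + 20*L (V(L, I) = 4*(5*L - 3) = 4*(-3 + 5*L) = -12 + 20*L)
-6*(O(6, 4) + (V(-2, 2)*4 - 2)) = -6*(4 + ((-12 + 20*(-2))*4 - 2)) = -6*(4 + ((-12 - 40)*4 - 2)) = -6*(4 + (-52*4 - 2)) = -6*(4 + (-208 - 2)) = -6*(4 - 210) = -6*(-206) = 1236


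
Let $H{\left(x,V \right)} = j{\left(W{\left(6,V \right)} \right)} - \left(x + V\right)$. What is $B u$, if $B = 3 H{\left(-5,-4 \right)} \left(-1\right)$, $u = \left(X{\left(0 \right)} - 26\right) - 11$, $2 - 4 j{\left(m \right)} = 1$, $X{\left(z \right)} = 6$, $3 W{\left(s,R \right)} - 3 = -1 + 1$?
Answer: $\frac{3441}{4} \approx 860.25$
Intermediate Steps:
$W{\left(s,R \right)} = 1$ ($W{\left(s,R \right)} = 1 + \frac{-1 + 1}{3} = 1 + \frac{1}{3} \cdot 0 = 1 + 0 = 1$)
$j{\left(m \right)} = \frac{1}{4}$ ($j{\left(m \right)} = \frac{1}{2} - \frac{1}{4} = \frac{1}{4}$)
$H{\left(x,V \right)} = \frac{1}{4} - V - x$ ($H{\left(x,V \right)} = \frac{1}{4} - \left(x + V\right) = \frac{1}{4} - \left(V + x\right) = \frac{1}{4} - V - x$)
$u = -31$ ($u = \left(6 - 26\right) - 11 = -20 - 11 = -31$)
$B = - \frac{111}{4}$ ($B = 3 \left(\frac{1}{4} - -4 - -5\right) \left(-1\right) = 3 \left(\frac{1}{4} + 4 + 5\right) \left(-1\right) = 3 \cdot \frac{37}{4} \left(-1\right) = \frac{111}{4} \left(-1\right) = - \frac{111}{4} \approx -27.75$)
$B u = \left(- \frac{111}{4}\right) \left(-31\right) = \frac{3441}{4}$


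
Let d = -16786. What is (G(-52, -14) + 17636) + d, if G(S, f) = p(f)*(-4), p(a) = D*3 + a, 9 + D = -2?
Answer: 1038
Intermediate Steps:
D = -11 (D = -9 - 2 = -11)
p(a) = -33 + a (p(a) = -11*3 + a = -33 + a)
G(S, f) = 132 - 4*f (G(S, f) = (-33 + f)*(-4) = 132 - 4*f)
(G(-52, -14) + 17636) + d = ((132 - 4*(-14)) + 17636) - 16786 = ((132 + 56) + 17636) - 16786 = (188 + 17636) - 16786 = 17824 - 16786 = 1038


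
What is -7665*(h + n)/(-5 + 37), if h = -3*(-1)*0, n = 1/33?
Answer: -2555/352 ≈ -7.2585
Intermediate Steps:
n = 1/33 ≈ 0.030303
h = 0 (h = 3*0 = 0)
-7665*(h + n)/(-5 + 37) = -7665*(0 + 1/33)/(-5 + 37) = -2555/(11*32) = -7665*1/1056 = -2555/352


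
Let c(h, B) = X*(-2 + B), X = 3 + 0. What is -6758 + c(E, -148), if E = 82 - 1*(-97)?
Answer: -7208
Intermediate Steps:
E = 179 (E = 82 + 97 = 179)
X = 3
c(h, B) = -6 + 3*B (c(h, B) = 3*(-2 + B) = -6 + 3*B)
-6758 + c(E, -148) = -6758 + (-6 + 3*(-148)) = -6758 + (-6 - 444) = -6758 - 450 = -7208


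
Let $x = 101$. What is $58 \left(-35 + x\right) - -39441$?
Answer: $43269$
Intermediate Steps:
$58 \left(-35 + x\right) - -39441 = 58 \left(-35 + 101\right) - -39441 = 58 \cdot 66 + 39441 = 3828 + 39441 = 43269$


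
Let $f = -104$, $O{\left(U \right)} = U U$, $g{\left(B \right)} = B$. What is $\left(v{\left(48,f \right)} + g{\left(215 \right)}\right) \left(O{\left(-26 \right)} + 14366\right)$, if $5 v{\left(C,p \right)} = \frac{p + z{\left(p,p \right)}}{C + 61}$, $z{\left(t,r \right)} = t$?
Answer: $\frac{16141446}{5} \approx 3.2283 \cdot 10^{6}$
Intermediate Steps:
$O{\left(U \right)} = U^{2}$
$v{\left(C,p \right)} = \frac{2 p}{5 \left(61 + C\right)}$ ($v{\left(C,p \right)} = \frac{\left(p + p\right) \frac{1}{C + 61}}{5} = \frac{2 p \frac{1}{61 + C}}{5} = \frac{2 p}{5 \left(61 + C\right)}$)
$\left(v{\left(48,f \right)} + g{\left(215 \right)}\right) \left(O{\left(-26 \right)} + 14366\right) = \left(\frac{2}{5} \left(-104\right) \frac{1}{61 + 48} + 215\right) \left(\left(-26\right)^{2} + 14366\right) = \left(\frac{2}{5} \left(-104\right) \frac{1}{109} + 215\right) \left(676 + 14366\right) = \left(\frac{2}{5} \left(-104\right) \frac{1}{109} + 215\right) 15042 = \left(- \frac{208}{545} + 215\right) 15042 = \frac{116967}{545} \cdot 15042 = \frac{16141446}{5}$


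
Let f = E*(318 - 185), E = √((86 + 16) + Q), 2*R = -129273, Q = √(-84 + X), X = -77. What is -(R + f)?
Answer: 129273/2 - 133*√(102 + I*√161) ≈ 63291.0 - 83.387*I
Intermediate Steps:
Q = I*√161 (Q = √(-84 - 77) = √(-161) = I*√161 ≈ 12.689*I)
R = -129273/2 (R = (½)*(-129273) = -129273/2 ≈ -64637.)
E = √(102 + I*√161) (E = √((86 + 16) + I*√161) = √(102 + I*√161) ≈ 10.119 + 0.62697*I)
f = 133*√(102 + I*√161) (f = √(102 + I*√161)*(318 - 185) = √(102 + I*√161)*133 = 133*√(102 + I*√161) ≈ 1345.8 + 83.387*I)
-(R + f) = -(-129273/2 + 133*√(102 + I*√161)) = 129273/2 - 133*√(102 + I*√161)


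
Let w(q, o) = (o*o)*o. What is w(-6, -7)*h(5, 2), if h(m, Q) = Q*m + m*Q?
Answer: -6860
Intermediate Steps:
h(m, Q) = 2*Q*m (h(m, Q) = Q*m + Q*m = 2*Q*m)
w(q, o) = o³ (w(q, o) = o²*o = o³)
w(-6, -7)*h(5, 2) = (-7)³*(2*2*5) = -343*20 = -6860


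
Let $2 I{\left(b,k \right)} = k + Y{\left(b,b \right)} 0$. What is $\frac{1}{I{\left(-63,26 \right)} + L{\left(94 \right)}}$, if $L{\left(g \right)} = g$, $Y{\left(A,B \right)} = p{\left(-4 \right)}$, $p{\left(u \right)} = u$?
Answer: $\frac{1}{107} \approx 0.0093458$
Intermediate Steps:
$Y{\left(A,B \right)} = -4$
$I{\left(b,k \right)} = \frac{k}{2}$ ($I{\left(b,k \right)} = \frac{k - 0}{2} = \frac{k + 0}{2} = \frac{k}{2}$)
$\frac{1}{I{\left(-63,26 \right)} + L{\left(94 \right)}} = \frac{1}{\frac{1}{2} \cdot 26 + 94} = \frac{1}{13 + 94} = \frac{1}{107}$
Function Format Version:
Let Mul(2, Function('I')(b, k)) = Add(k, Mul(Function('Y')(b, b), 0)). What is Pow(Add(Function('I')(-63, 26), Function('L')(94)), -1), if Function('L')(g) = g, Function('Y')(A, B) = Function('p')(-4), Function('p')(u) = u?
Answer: Rational(1, 107) ≈ 0.0093458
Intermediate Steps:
Function('Y')(A, B) = -4
Function('I')(b, k) = Mul(Rational(1, 2), k) (Function('I')(b, k) = Mul(Rational(1, 2), Add(k, Mul(-4, 0))) = Mul(Rational(1, 2), Add(k, 0)) = Mul(Rational(1, 2), k))
Pow(Add(Function('I')(-63, 26), Function('L')(94)), -1) = Pow(Add(Mul(Rational(1, 2), 26), 94), -1) = Pow(Add(13, 94), -1) = Pow(107, -1) = Rational(1, 107)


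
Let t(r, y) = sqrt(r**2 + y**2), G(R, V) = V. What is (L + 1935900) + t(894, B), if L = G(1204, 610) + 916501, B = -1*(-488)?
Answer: 2853011 + 2*sqrt(259345) ≈ 2.8540e+6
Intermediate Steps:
B = 488
L = 917111 (L = 610 + 916501 = 917111)
(L + 1935900) + t(894, B) = (917111 + 1935900) + sqrt(894**2 + 488**2) = 2853011 + sqrt(799236 + 238144) = 2853011 + sqrt(1037380) = 2853011 + 2*sqrt(259345)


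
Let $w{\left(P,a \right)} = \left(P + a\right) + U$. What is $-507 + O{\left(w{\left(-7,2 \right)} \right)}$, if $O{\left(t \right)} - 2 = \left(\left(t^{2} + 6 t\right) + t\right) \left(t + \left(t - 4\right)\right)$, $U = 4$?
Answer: $-469$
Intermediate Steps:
$w{\left(P,a \right)} = 4 + P + a$ ($w{\left(P,a \right)} = \left(P + a\right) + 4 = 4 + P + a$)
$O{\left(t \right)} = 2 + \left(-4 + 2 t\right) \left(t^{2} + 7 t\right)$ ($O{\left(t \right)} = 2 + \left(\left(t^{2} + 6 t\right) + t\right) \left(t + \left(t - 4\right)\right) = 2 + \left(t^{2} + 7 t\right) \left(t + \left(-4 + t\right)\right) = 2 + \left(t^{2} + 7 t\right) \left(-4 + 2 t\right) = 2 + \left(-4 + 2 t\right) \left(t^{2} + 7 t\right)$)
$-507 + O{\left(w{\left(-7,2 \right)} \right)} = -507 + \left(2 - 28 \left(4 - 7 + 2\right) + 2 \left(4 - 7 + 2\right)^{3} + 10 \left(4 - 7 + 2\right)^{2}\right) = -507 + \left(2 - -28 + 2 \left(-1\right)^{3} + 10 \left(-1\right)^{2}\right) = -507 + \left(2 + 28 + 2 \left(-1\right) + 10 \cdot 1\right) = -507 + \left(2 + 28 - 2 + 10\right) = -507 + 38 = -469$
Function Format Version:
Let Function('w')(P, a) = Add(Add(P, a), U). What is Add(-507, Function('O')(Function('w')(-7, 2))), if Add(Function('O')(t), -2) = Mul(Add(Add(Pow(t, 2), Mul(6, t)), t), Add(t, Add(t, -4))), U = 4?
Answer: -469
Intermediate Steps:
Function('w')(P, a) = Add(4, P, a) (Function('w')(P, a) = Add(Add(P, a), 4) = Add(4, P, a))
Function('O')(t) = Add(2, Mul(Add(-4, Mul(2, t)), Add(Pow(t, 2), Mul(7, t)))) (Function('O')(t) = Add(2, Mul(Add(Add(Pow(t, 2), Mul(6, t)), t), Add(t, Add(t, -4)))) = Add(2, Mul(Add(Pow(t, 2), Mul(7, t)), Add(t, Add(-4, t)))) = Add(2, Mul(Add(Pow(t, 2), Mul(7, t)), Add(-4, Mul(2, t)))) = Add(2, Mul(Add(-4, Mul(2, t)), Add(Pow(t, 2), Mul(7, t)))))
Add(-507, Function('O')(Function('w')(-7, 2))) = Add(-507, Add(2, Mul(-28, Add(4, -7, 2)), Mul(2, Pow(Add(4, -7, 2), 3)), Mul(10, Pow(Add(4, -7, 2), 2)))) = Add(-507, Add(2, Mul(-28, -1), Mul(2, Pow(-1, 3)), Mul(10, Pow(-1, 2)))) = Add(-507, Add(2, 28, Mul(2, -1), Mul(10, 1))) = Add(-507, Add(2, 28, -2, 10)) = Add(-507, 38) = -469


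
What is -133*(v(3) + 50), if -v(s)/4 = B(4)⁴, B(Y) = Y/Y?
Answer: -6118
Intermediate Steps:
B(Y) = 1
v(s) = -4 (v(s) = -4*1⁴ = -4*1 = -4)
-133*(v(3) + 50) = -133*(-4 + 50) = -133*46 = -6118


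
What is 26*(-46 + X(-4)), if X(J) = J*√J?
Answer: -1196 - 208*I ≈ -1196.0 - 208.0*I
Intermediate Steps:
X(J) = J^(3/2)
26*(-46 + X(-4)) = 26*(-46 + (-4)^(3/2)) = 26*(-46 - 8*I) = -1196 - 208*I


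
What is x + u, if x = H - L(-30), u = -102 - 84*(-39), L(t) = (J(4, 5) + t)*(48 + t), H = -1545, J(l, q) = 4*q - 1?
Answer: 1827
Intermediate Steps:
J(l, q) = -1 + 4*q
L(t) = (19 + t)*(48 + t) (L(t) = ((-1 + 4*5) + t)*(48 + t) = ((-1 + 20) + t)*(48 + t) = (19 + t)*(48 + t))
u = 3174 (u = -102 + 3276 = 3174)
x = -1347 (x = -1545 - (912 + (-30)**2 + 67*(-30)) = -1545 - (912 + 900 - 2010) = -1545 - 1*(-198) = -1545 + 198 = -1347)
x + u = -1347 + 3174 = 1827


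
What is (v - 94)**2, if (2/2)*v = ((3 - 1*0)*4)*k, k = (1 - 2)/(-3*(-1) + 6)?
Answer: 81796/9 ≈ 9088.4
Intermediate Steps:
k = -1/9 (k = -1/(3 + 6) = -1/9 ≈ -0.11111)
v = -4/3 (v = ((3 - 1*0)*4)*(-1/9) = ((3 + 0)*4)*(-1/9) = (3*4)*(-1/9) = 12*(-1/9) = -4/3 ≈ -1.3333)
(v - 94)**2 = (-4/3 - 94)**2 = (-286/3)**2 = 81796/9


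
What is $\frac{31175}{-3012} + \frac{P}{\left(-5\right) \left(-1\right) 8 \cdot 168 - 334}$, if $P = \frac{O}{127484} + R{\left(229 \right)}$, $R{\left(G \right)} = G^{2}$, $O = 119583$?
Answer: $- \frac{1310804277719}{613026956472} \approx -2.1382$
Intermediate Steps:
$P = \frac{6685508027}{127484}$ ($P = \frac{119583}{127484} + 229^{2} = 119583 \cdot \frac{1}{127484} + 52441 = \frac{119583}{127484} + 52441 = \frac{6685508027}{127484} \approx 52442.0$)
$\frac{31175}{-3012} + \frac{P}{\left(-5\right) \left(-1\right) 8 \cdot 168 - 334} = \frac{31175}{-3012} + \frac{6685508027}{127484 \left(\left(-5\right) \left(-1\right) 8 \cdot 168 - 334\right)} = 31175 \left(- \frac{1}{3012}\right) + \frac{6685508027}{127484 \left(5 \cdot 8 \cdot 168 - 334\right)} = - \frac{31175}{3012} + \frac{6685508027}{127484 \left(40 \cdot 168 - 334\right)} = - \frac{31175}{3012} + \frac{6685508027}{127484 \left(6720 - 334\right)} = - \frac{31175}{3012} + \frac{6685508027}{127484 \cdot 6386} = - \frac{31175}{3012} + \frac{6685508027}{127484} \cdot \frac{1}{6386} = - \frac{31175}{3012} + \frac{6685508027}{814112824} = - \frac{1310804277719}{613026956472}$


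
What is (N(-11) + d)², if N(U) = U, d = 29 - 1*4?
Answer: 196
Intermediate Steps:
d = 25 (d = 29 - 4 = 25)
(N(-11) + d)² = (-11 + 25)² = 14² = 196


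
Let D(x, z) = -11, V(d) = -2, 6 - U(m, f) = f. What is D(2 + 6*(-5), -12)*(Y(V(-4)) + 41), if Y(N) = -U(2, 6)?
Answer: -451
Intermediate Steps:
U(m, f) = 6 - f
Y(N) = 0 (Y(N) = -(6 - 1*6) = -(6 - 6) = -1*0 = 0)
D(2 + 6*(-5), -12)*(Y(V(-4)) + 41) = -11*(0 + 41) = -11*41 = -451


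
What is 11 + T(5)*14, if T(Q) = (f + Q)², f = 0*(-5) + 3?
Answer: 907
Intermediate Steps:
f = 3 (f = 0 + 3 = 3)
T(Q) = (3 + Q)²
11 + T(5)*14 = 11 + (3 + 5)²*14 = 11 + 8²*14 = 11 + 64*14 = 11 + 896 = 907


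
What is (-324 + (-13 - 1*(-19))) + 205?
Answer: -113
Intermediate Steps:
(-324 + (-13 - 1*(-19))) + 205 = (-324 + (-13 + 19)) + 205 = (-324 + 6) + 205 = -318 + 205 = -113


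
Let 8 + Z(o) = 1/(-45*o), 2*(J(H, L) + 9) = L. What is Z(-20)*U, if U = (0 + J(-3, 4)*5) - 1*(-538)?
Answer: -3621097/900 ≈ -4023.4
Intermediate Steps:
J(H, L) = -9 + L/2
U = 503 (U = (0 + (-9 + (½)*4)*5) - 1*(-538) = (0 + (-9 + 2)*5) + 538 = (0 - 7*5) + 538 = (0 - 35) + 538 = -35 + 538 = 503)
Z(o) = -8 - 1/(45*o) (Z(o) = -8 + 1/(-45*o) = -8 - 1/(45*o))
Z(-20)*U = (-8 - 1/45/(-20))*503 = (-8 - 1/45*(-1/20))*503 = (-8 + 1/900)*503 = -7199/900*503 = -3621097/900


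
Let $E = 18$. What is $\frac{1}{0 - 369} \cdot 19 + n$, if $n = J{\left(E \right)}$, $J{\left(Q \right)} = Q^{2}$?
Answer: $\frac{119537}{369} \approx 323.95$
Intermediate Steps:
$n = 324$ ($n = 18^{2} = 324$)
$\frac{1}{0 - 369} \cdot 19 + n = \frac{1}{0 - 369} \cdot 19 + 324 = \frac{1}{-369} \cdot 19 + 324 = \left(- \frac{1}{369}\right) 19 + 324 = - \frac{19}{369} + 324 = \frac{119537}{369}$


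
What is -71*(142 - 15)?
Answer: -9017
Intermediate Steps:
-71*(142 - 15) = -71*127 = -9017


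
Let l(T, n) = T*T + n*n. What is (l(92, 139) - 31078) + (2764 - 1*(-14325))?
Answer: 13796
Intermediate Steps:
l(T, n) = T² + n²
(l(92, 139) - 31078) + (2764 - 1*(-14325)) = ((92² + 139²) - 31078) + (2764 - 1*(-14325)) = ((8464 + 19321) - 31078) + (2764 + 14325) = (27785 - 31078) + 17089 = -3293 + 17089 = 13796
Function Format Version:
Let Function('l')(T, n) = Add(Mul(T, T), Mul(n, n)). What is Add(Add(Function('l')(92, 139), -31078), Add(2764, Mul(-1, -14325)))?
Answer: 13796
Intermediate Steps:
Function('l')(T, n) = Add(Pow(T, 2), Pow(n, 2))
Add(Add(Function('l')(92, 139), -31078), Add(2764, Mul(-1, -14325))) = Add(Add(Add(Pow(92, 2), Pow(139, 2)), -31078), Add(2764, Mul(-1, -14325))) = Add(Add(Add(8464, 19321), -31078), Add(2764, 14325)) = Add(Add(27785, -31078), 17089) = Add(-3293, 17089) = 13796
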